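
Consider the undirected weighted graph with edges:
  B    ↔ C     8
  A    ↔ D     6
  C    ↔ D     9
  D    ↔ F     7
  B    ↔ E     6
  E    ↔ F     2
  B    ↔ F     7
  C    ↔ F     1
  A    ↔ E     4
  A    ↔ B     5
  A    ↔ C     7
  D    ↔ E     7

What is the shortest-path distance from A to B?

5

A few of the A→B routes:
A-B: 5
A-E-F-C-B: 4 + 2 + 1 + 8 = 15
A-E-F-B: 4 + 2 + 7 = 13
A-C-F-B: 7 + 1 + 7 = 15
A-E-B: 4 + 6 = 10
Shortest: 5.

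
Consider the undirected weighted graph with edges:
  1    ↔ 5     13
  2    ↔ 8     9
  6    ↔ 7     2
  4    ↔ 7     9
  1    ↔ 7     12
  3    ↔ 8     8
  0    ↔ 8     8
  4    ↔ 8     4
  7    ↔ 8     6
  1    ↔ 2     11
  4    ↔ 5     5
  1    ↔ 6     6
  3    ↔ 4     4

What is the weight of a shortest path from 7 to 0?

A few of the 7→0 routes:
7 - 6 - 1 - 5 - 4 - 8 - 0: 2 + 6 + 13 + 5 + 4 + 8 = 38
7 - 4 - 3 - 8 - 0: 9 + 4 + 8 + 8 = 29
7 - 8 - 0: 6 + 8 = 14
7 - 6 - 1 - 2 - 8 - 0: 2 + 6 + 11 + 9 + 8 = 36
7 - 4 - 8 - 0: 9 + 4 + 8 = 21
The minimum is 14.

14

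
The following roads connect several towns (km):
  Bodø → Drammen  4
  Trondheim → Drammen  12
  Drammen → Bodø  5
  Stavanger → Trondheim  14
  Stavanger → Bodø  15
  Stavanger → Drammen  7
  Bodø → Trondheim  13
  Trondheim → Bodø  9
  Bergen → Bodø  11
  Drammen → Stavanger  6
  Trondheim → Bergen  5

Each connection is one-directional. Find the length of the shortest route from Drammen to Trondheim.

18

Routes from Drammen to Trondheim:
Drammen-Bodø-Trondheim: 5 + 13 = 18
Drammen-Stavanger-Bodø-Trondheim: 6 + 15 + 13 = 34
Drammen-Stavanger-Trondheim: 6 + 14 = 20
Best route has total 18 km.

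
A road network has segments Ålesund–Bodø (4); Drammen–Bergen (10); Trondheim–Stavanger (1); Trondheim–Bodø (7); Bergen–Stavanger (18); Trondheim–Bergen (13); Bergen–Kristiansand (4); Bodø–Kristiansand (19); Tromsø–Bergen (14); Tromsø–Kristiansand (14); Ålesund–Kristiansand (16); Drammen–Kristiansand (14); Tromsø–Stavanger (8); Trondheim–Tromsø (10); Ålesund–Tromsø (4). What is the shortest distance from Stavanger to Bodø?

8

Comparing a few candidate routes:
Stavanger→Tromsø→Ålesund→Bodø: 8 + 4 + 4 = 16
Stavanger→Trondheim→Tromsø→Ålesund→Bodø: 1 + 10 + 4 + 4 = 19
Stavanger→Trondheim→Bodø: 1 + 7 = 8
The minimum is 8.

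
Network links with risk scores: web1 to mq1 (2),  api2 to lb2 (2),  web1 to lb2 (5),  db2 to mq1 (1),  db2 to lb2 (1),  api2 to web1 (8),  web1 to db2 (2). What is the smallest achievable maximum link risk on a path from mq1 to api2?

2

A few of the mq1→api2 routes:
mq1-web1-lb2-api2: max(2, 5, 2) = 5
mq1-db2-web1-lb2-api2: max(1, 2, 5, 2) = 5
mq1-db2-lb2-web1-api2: max(1, 1, 5, 8) = 8
mq1-db2-web1-api2: max(1, 2, 8) = 8
mq1-db2-lb2-api2: max(1, 1, 2) = 2
mq1-web1-db2-lb2-api2: max(2, 2, 1, 2) = 2
The minimum achievable maximum is 2.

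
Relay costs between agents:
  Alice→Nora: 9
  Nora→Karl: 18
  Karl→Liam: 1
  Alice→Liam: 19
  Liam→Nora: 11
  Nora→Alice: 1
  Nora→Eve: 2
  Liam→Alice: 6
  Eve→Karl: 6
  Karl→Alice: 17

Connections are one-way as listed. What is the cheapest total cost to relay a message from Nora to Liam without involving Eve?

Candidate routes:
Nora→Karl→Alice→Liam: 18 + 17 + 19 = 54
Nora→Alice→Liam: 1 + 19 = 20
Nora→Karl→Liam: 18 + 1 = 19
The minimum is 19.

19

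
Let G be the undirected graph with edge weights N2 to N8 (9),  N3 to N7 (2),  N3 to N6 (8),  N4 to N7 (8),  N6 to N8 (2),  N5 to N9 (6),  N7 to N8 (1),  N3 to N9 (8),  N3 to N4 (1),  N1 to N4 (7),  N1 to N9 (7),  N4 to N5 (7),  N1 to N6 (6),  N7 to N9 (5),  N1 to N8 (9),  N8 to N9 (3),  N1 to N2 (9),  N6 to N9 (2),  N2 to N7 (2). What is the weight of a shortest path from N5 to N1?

Checking several routes:
N5 → N9 → N6 → N1: 6 + 2 + 6 = 14
N5 → N4 → N1: 7 + 7 = 14
N5 → N9 → N8 → N6 → N1: 6 + 3 + 2 + 6 = 17
N5 → N9 → N1: 6 + 7 = 13
The minimum is 13.

13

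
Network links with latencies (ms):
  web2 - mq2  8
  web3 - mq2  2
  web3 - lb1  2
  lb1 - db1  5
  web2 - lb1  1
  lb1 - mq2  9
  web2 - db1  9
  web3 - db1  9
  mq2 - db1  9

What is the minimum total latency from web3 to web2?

Some routes from web3 to web2:
web3-lb1-web2: 2 + 1 = 3
web3-mq2-web2: 2 + 8 = 10
web3-db1-lb1-web2: 9 + 5 + 1 = 15
web3-mq2-lb1-web2: 2 + 9 + 1 = 12
web3-lb1-db1-web2: 2 + 5 + 9 = 16
The minimum is 3 ms.

3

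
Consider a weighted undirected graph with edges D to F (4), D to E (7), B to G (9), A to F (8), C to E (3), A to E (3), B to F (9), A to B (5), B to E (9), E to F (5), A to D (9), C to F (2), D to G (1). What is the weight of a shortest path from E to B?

Comparing a few candidate routes:
E → B: 9
E → D → G → B: 7 + 1 + 9 = 17
E → A → B: 3 + 5 = 8
E → F → B: 5 + 9 = 14
E → F → A → B: 5 + 8 + 5 = 18
E → C → F → B: 3 + 2 + 9 = 14
Shortest: 8.

8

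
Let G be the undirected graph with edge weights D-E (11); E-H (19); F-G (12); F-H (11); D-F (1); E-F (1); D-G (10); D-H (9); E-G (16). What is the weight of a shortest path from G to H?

A few of the G→H routes:
G → D → H: 10 + 9 = 19
G → F → D → H: 12 + 1 + 9 = 22
G → D → F → H: 10 + 1 + 11 = 22
The minimum is 19.

19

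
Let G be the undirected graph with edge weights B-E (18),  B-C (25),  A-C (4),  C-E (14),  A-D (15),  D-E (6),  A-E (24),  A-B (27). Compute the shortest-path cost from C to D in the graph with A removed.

Paths from C to D avoiding A:
C → E → D: 14 + 6 = 20
C → B → E → D: 25 + 18 + 6 = 49
The minimum is 20.

20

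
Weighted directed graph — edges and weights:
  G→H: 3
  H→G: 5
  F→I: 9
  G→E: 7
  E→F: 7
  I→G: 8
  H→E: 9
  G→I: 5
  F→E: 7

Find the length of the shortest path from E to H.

Routes from E to H:
E -> F -> I -> G -> H: 7 + 9 + 8 + 3 = 27
Best route has total 27.

27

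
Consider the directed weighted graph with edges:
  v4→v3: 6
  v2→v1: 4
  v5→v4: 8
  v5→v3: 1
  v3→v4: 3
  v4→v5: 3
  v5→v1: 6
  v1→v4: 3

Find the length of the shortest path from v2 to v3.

11

Paths from v2 to v3:
v2 -> v1 -> v4 -> v3: 4 + 3 + 6 = 13
v2 -> v1 -> v4 -> v5 -> v3: 4 + 3 + 3 + 1 = 11
The minimum is 11.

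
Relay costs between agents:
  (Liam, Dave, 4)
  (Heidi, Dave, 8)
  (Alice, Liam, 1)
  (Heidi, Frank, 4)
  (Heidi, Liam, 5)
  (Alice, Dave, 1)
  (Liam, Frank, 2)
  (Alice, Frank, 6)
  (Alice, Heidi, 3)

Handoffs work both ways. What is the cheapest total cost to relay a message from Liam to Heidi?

Some routes from Liam to Heidi:
Liam-Dave-Alice-Heidi: 4 + 1 + 3 = 8
Liam-Alice-Dave-Heidi: 1 + 1 + 8 = 10
Liam-Frank-Heidi: 2 + 4 = 6
Liam-Heidi: 5
Liam-Frank-Alice-Heidi: 2 + 6 + 3 = 11
Liam-Alice-Heidi: 1 + 3 = 4
Best route has total 4.

4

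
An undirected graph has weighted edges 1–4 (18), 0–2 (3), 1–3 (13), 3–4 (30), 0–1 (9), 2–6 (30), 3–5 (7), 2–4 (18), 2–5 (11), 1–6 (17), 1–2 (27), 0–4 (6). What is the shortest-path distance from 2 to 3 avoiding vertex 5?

25

Some routes from 2 to 3 avoiding 5:
2→0→4→3: 3 + 6 + 30 = 39
2→0→4→1→3: 3 + 6 + 18 + 13 = 40
2→0→1→3: 3 + 9 + 13 = 25
Shortest: 25.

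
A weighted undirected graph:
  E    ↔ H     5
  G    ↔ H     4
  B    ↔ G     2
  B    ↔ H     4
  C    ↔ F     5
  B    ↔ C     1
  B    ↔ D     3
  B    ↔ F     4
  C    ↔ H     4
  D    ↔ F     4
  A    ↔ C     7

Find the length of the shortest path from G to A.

Comparing a few candidate routes:
G→B→C→A: 2 + 1 + 7 = 10
G→H→C→A: 4 + 4 + 7 = 15
G→H→B→C→A: 4 + 4 + 1 + 7 = 16
The minimum is 10.

10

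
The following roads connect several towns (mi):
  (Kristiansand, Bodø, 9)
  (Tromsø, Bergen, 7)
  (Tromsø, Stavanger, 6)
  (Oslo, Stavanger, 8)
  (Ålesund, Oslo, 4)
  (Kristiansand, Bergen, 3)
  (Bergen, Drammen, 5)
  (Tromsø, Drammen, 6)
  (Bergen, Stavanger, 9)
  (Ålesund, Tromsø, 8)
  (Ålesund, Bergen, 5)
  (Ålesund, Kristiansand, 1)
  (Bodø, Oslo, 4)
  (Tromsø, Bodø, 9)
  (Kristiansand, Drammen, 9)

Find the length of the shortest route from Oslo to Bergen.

A few of the Oslo→Bergen routes:
Oslo→Stavanger→Bergen: 8 + 9 = 17
Oslo→Ålesund→Bergen: 4 + 5 = 9
Oslo→Ålesund→Tromsø→Bergen: 4 + 8 + 7 = 19
Oslo→Bodø→Kristiansand→Ålesund→Bergen: 4 + 9 + 1 + 5 = 19
Oslo→Ålesund→Kristiansand→Bergen: 4 + 1 + 3 = 8
Oslo→Bodø→Kristiansand→Bergen: 4 + 9 + 3 = 16
Best route has total 8 mi.

8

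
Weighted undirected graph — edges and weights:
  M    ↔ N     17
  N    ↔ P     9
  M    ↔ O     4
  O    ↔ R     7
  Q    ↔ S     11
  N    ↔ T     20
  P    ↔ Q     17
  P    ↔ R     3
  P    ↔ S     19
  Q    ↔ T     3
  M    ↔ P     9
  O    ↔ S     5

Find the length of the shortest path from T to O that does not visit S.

30

Comparing a few candidate routes:
T-Q-P-M-O: 3 + 17 + 9 + 4 = 33
T-Q-P-R-O: 3 + 17 + 3 + 7 = 30
T-N-P-R-O: 20 + 9 + 3 + 7 = 39
T-N-P-M-O: 20 + 9 + 9 + 4 = 42
T-N-M-O: 20 + 17 + 4 = 41
Best route has total 30.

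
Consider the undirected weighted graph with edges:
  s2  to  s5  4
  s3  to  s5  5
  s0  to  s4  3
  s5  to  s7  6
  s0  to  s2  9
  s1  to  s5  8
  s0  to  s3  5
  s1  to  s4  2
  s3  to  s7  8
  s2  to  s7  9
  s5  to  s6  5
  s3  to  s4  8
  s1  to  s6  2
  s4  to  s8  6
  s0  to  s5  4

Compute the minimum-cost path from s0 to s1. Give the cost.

Comparing a few candidate routes:
s0→s5→s1: 4 + 8 = 12
s0→s5→s6→s1: 4 + 5 + 2 = 11
s0→s4→s1: 3 + 2 = 5
The minimum is 5.

5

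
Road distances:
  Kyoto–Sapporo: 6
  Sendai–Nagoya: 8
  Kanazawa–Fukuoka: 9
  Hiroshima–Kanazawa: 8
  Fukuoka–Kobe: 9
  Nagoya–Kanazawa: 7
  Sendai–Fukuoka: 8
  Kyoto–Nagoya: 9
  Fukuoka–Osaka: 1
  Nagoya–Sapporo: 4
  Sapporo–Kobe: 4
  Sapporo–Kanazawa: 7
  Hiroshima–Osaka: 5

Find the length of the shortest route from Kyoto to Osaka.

Comparing a few candidate routes:
Kyoto→Sapporo→Kanazawa→Hiroshima→Osaka: 6 + 7 + 8 + 5 = 26
Kyoto→Sapporo→Kobe→Fukuoka→Osaka: 6 + 4 + 9 + 1 = 20
Kyoto→Sapporo→Kanazawa→Fukuoka→Osaka: 6 + 7 + 9 + 1 = 23
Best route has total 20.

20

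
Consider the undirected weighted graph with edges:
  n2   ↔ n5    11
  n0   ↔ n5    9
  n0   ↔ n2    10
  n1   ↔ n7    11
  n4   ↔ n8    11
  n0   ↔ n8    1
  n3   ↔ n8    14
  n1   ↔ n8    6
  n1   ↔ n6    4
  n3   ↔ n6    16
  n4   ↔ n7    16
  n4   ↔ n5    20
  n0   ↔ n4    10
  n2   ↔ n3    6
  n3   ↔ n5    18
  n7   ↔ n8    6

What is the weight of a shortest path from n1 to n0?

Comparing a few candidate routes:
n1→n6→n3→n2→n0: 4 + 16 + 6 + 10 = 36
n1→n8→n0: 6 + 1 = 7
n1→n8→n3→n2→n0: 6 + 14 + 6 + 10 = 36
n1→n7→n8→n0: 11 + 6 + 1 = 18
n1→n8→n4→n0: 6 + 11 + 10 = 27
n1→n6→n3→n8→n0: 4 + 16 + 14 + 1 = 35
Shortest: 7.

7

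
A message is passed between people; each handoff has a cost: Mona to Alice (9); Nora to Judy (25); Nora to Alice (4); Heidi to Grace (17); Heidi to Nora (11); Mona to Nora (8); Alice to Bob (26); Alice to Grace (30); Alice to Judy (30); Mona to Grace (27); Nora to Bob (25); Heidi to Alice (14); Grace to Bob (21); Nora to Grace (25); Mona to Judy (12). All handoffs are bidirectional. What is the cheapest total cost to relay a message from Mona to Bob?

A few of the Mona→Bob routes:
Mona-Nora-Alice-Bob: 8 + 4 + 26 = 38
Mona-Nora-Bob: 8 + 25 = 33
Mona-Alice-Nora-Bob: 9 + 4 + 25 = 38
Mona-Alice-Bob: 9 + 26 = 35
Shortest: 33.

33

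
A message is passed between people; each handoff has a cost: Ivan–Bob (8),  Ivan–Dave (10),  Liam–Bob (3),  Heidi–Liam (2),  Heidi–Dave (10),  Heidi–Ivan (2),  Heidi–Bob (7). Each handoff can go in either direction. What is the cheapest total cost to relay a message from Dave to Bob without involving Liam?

17

Routes from Dave to Bob avoiding Liam:
Dave→Ivan→Heidi→Bob: 10 + 2 + 7 = 19
Dave→Heidi→Bob: 10 + 7 = 17
Dave→Heidi→Ivan→Bob: 10 + 2 + 8 = 20
Dave→Ivan→Bob: 10 + 8 = 18
Shortest: 17.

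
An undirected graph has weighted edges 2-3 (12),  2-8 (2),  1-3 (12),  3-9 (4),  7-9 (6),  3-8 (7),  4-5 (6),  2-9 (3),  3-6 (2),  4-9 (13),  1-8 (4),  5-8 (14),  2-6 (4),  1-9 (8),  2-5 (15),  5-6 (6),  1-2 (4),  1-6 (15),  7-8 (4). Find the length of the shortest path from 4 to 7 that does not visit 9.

A few of the 4→7 routes:
4→5→6→3→8→7: 6 + 6 + 2 + 7 + 4 = 25
4→5→2→8→7: 6 + 15 + 2 + 4 = 27
4→5→6→2→8→7: 6 + 6 + 4 + 2 + 4 = 22
4→5→8→7: 6 + 14 + 4 = 24
Shortest: 22.

22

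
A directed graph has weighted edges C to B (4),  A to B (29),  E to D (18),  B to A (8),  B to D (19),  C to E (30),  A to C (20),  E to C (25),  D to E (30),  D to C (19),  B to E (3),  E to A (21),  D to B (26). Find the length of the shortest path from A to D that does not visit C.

Candidate routes:
A -> B -> E -> D: 29 + 3 + 18 = 50
A -> B -> D: 29 + 19 = 48
The minimum is 48.

48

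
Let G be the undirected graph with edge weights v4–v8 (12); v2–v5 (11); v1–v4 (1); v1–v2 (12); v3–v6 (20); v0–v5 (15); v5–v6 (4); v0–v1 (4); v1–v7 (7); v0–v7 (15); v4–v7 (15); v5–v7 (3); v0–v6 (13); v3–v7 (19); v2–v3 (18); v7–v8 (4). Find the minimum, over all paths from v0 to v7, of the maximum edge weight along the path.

Some routes from v0 to v7:
v0 → v1 → v2 → v5 → v7: max(4, 12, 11, 3) = 12
v0 → v1 → v7: max(4, 7) = 7
v0 → v1 → v4 → v8 → v7: max(4, 1, 12, 4) = 12
v0 → v6 → v5 → v2 → v1 → v7: max(13, 4, 11, 12, 7) = 13
The minimum achievable maximum is 7.

7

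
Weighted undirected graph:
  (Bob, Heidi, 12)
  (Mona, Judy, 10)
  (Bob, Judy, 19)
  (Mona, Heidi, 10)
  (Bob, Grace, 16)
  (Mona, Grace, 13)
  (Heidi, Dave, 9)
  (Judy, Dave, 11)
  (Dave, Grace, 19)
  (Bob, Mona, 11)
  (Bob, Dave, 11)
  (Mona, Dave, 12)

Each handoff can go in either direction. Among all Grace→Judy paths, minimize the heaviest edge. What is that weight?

13

A few of the Grace→Judy routes:
Grace-Mona-Judy: max(13, 10) = 13
Grace-Mona-Dave-Judy: max(13, 12, 11) = 13
Grace-Mona-Heidi-Bob-Dave-Judy: max(13, 10, 12, 11, 11) = 13
Grace-Mona-Heidi-Dave-Judy: max(13, 10, 9, 11) = 13
Best route has worst link 13.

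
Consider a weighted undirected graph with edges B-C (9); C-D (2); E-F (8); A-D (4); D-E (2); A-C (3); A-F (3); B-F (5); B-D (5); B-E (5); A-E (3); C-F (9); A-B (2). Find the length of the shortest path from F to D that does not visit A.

10

Comparing a few candidate routes:
F - B - C - D: 5 + 9 + 2 = 16
F - C - D: 9 + 2 = 11
F - E - D: 8 + 2 = 10
F - B - E - D: 5 + 5 + 2 = 12
F - B - D: 5 + 5 = 10
Shortest: 10.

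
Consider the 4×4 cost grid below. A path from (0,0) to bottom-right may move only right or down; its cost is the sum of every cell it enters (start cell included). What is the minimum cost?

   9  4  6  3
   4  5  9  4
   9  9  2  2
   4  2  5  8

36

Best path: r0c0 -> r0c1 -> r0c2 -> r0c3 -> r1c3 -> r2c3 -> r3c3
Cost: 9 + 4 + 6 + 3 + 4 + 2 + 8 = 36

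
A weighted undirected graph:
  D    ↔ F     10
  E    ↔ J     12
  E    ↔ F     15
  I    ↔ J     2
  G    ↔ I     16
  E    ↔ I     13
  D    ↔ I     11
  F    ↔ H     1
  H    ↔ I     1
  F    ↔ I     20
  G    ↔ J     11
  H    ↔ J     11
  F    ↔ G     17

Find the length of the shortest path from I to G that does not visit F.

Routes from I to G avoiding F:
I - J - G: 2 + 11 = 13
I - G: 16
I - E - J - G: 13 + 12 + 11 = 36
I - H - J - G: 1 + 11 + 11 = 23
The minimum is 13.

13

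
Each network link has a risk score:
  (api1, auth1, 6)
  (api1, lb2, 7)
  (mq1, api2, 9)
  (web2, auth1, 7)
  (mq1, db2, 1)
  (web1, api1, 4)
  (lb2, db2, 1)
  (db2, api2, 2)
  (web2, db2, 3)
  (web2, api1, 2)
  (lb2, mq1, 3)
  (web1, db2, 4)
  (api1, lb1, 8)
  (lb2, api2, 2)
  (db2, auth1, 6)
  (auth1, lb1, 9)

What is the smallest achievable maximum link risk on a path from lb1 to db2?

8

Some routes from lb1 to db2:
lb1-api1-auth1-db2: max(8, 6, 6) = 8
lb1-api1-web2-db2: max(8, 2, 3) = 8
lb1-api1-web1-db2: max(8, 4, 4) = 8
lb1-api1-web2-auth1-db2: max(8, 2, 7, 6) = 8
lb1-api1-auth1-web2-db2: max(8, 6, 7, 3) = 8
Best route has worst link 8.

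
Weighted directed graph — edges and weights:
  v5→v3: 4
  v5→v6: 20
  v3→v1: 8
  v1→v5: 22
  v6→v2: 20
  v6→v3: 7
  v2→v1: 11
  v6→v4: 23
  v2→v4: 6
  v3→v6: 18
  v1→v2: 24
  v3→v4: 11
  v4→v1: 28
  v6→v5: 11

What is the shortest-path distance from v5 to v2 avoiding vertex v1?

40

Candidate routes:
v5→v6→v2: 20 + 20 = 40
v5→v3→v6→v2: 4 + 18 + 20 = 42
Best route has total 40.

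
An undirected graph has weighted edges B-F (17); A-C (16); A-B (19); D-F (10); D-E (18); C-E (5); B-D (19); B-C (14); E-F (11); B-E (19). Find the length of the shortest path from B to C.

14

Some routes from B to C:
B -> F -> E -> C: 17 + 11 + 5 = 33
B -> C: 14
B -> E -> C: 19 + 5 = 24
B -> D -> E -> C: 19 + 18 + 5 = 42
B -> A -> C: 19 + 16 = 35
Best route has total 14.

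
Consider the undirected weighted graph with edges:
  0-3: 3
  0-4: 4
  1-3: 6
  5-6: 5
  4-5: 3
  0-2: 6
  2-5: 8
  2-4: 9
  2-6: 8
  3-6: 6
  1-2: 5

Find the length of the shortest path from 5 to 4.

Comparing a few candidate routes:
5 - 4: 3
5 - 2 - 0 - 4: 8 + 6 + 4 = 18
5 - 6 - 2 - 4: 5 + 8 + 9 = 22
5 - 2 - 4: 8 + 9 = 17
5 - 6 - 3 - 0 - 4: 5 + 6 + 3 + 4 = 18
5 - 6 - 2 - 0 - 4: 5 + 8 + 6 + 4 = 23
The minimum is 3.

3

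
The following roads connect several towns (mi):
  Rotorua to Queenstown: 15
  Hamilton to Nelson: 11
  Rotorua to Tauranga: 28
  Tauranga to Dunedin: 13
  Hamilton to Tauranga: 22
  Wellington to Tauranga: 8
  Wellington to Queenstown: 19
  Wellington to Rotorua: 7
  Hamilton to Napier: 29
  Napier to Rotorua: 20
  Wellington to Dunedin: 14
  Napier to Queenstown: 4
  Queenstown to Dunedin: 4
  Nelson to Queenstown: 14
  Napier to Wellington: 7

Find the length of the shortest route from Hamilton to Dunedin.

Comparing a few candidate routes:
Hamilton → Napier → Queenstown → Dunedin: 29 + 4 + 4 = 37
Hamilton → Tauranga → Wellington → Napier → Queenstown → Dunedin: 22 + 8 + 7 + 4 + 4 = 45
Hamilton → Nelson → Queenstown → Dunedin: 11 + 14 + 4 = 29
Hamilton → Tauranga → Wellington → Dunedin: 22 + 8 + 14 = 44
Hamilton → Nelson → Queenstown → Napier → Wellington → Dunedin: 11 + 14 + 4 + 7 + 14 = 50
Hamilton → Tauranga → Dunedin: 22 + 13 = 35
Shortest: 29 mi.

29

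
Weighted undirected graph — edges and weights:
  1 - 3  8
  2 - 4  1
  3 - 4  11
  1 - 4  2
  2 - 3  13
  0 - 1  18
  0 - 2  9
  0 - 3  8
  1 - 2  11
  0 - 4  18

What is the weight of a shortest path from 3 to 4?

10

A few of the 3→4 routes:
3 → 4: 11
3 → 2 → 4: 13 + 1 = 14
3 → 1 → 4: 8 + 2 = 10
The minimum is 10.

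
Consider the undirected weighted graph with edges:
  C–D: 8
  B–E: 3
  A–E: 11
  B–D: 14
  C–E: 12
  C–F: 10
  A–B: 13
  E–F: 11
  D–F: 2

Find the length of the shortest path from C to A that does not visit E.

35

Candidate routes:
C→F→D→B→A: 10 + 2 + 14 + 13 = 39
C→D→B→A: 8 + 14 + 13 = 35
Best route has total 35.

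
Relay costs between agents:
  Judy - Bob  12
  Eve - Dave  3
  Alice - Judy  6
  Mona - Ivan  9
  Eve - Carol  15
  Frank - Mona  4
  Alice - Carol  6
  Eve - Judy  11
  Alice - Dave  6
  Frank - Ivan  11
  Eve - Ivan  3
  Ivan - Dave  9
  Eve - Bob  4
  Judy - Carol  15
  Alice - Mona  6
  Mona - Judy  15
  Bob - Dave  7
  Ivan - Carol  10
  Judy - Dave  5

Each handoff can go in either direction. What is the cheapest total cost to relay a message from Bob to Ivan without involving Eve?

Comparing a few candidate routes:
Bob - Dave - Alice - Carol - Ivan: 7 + 6 + 6 + 10 = 29
Bob - Judy - Alice - Dave - Ivan: 12 + 6 + 6 + 9 = 33
Bob - Judy - Dave - Ivan: 12 + 5 + 9 = 26
Bob - Dave - Alice - Mona - Ivan: 7 + 6 + 6 + 9 = 28
Bob - Dave - Ivan: 7 + 9 = 16
Best route has total 16.

16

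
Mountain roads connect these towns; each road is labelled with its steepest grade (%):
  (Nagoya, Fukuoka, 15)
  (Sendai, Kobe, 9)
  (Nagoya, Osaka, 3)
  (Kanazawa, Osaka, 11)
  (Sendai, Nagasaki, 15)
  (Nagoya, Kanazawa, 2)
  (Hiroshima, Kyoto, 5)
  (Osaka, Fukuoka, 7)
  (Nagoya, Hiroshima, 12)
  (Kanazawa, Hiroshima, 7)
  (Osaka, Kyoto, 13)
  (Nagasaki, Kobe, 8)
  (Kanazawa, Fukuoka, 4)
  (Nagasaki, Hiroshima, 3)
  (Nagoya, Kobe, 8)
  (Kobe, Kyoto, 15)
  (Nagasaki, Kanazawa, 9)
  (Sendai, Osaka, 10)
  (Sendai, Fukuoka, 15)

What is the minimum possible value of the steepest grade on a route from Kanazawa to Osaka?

3

A few of the Kanazawa→Osaka routes:
Kanazawa - Nagoya - Osaka: max(2, 3) = 3
Kanazawa - Fukuoka - Osaka: max(4, 7) = 7
Kanazawa - Hiroshima - Nagasaki - Kobe - Nagoya - Osaka: max(7, 3, 8, 8, 3) = 8
Kanazawa - Nagasaki - Kobe - Nagoya - Osaka: max(9, 8, 8, 3) = 9
Best route has worst link 3%.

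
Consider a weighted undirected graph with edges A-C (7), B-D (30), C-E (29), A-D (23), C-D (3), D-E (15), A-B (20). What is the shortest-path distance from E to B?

45

Checking several routes:
E -> D -> A -> B: 15 + 23 + 20 = 58
E -> C -> A -> B: 29 + 7 + 20 = 56
E -> D -> B: 15 + 30 = 45
E -> D -> C -> A -> B: 15 + 3 + 7 + 20 = 45
Shortest: 45.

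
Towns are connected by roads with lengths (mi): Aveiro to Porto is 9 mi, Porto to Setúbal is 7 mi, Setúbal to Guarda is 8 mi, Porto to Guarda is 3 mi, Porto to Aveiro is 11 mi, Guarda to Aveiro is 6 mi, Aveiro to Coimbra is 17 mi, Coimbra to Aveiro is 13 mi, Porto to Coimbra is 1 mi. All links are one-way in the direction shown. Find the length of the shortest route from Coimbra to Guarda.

25

Paths from Coimbra to Guarda:
Coimbra→Aveiro→Porto→Setúbal→Guarda: 13 + 9 + 7 + 8 = 37
Coimbra→Aveiro→Porto→Guarda: 13 + 9 + 3 = 25
Best route has total 25 mi.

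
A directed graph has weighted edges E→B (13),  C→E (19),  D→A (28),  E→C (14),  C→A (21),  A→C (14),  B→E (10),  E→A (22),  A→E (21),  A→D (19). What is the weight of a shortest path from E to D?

41

Routes from E to D:
E - A - D: 22 + 19 = 41
E - C - A - D: 14 + 21 + 19 = 54
The minimum is 41.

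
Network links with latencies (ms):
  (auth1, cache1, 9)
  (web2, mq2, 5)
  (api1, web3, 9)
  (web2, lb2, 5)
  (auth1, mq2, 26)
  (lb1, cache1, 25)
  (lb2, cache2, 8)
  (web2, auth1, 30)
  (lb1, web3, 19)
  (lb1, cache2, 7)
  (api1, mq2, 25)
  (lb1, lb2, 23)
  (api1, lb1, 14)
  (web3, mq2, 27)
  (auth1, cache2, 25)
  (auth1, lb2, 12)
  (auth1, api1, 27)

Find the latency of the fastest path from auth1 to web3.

A few of the auth1→web3 routes:
auth1→lb2→web2→mq2→web3: 12 + 5 + 5 + 27 = 49
auth1→api1→web3: 27 + 9 = 36
auth1→lb2→cache2→lb1→web3: 12 + 8 + 7 + 19 = 46
Best route has total 36 ms.

36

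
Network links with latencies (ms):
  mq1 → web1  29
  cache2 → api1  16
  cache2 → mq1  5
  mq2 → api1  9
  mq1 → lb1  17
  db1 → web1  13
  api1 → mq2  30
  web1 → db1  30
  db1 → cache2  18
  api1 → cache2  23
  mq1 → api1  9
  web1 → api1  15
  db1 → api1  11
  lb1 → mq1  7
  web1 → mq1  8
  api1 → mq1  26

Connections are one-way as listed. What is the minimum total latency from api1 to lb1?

Paths from api1 to lb1:
api1→mq1→lb1: 26 + 17 = 43
api1→cache2→mq1→lb1: 23 + 5 + 17 = 45
The minimum is 43 ms.

43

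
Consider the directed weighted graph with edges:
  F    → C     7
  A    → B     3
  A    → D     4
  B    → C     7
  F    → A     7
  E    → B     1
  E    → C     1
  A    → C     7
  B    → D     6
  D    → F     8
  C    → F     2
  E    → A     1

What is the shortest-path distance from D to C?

15

Paths from D to C:
D - F - C: 8 + 7 = 15
D - F - A - C: 8 + 7 + 7 = 22
D - F - A - B - C: 8 + 7 + 3 + 7 = 25
Best route has total 15.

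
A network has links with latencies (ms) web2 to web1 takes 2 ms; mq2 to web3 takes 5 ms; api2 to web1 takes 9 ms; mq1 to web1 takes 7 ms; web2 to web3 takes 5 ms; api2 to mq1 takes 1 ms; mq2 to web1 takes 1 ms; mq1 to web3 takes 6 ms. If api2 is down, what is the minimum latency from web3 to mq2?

Paths from web3 to mq2 avoiding api2:
web3 → mq1 → web1 → mq2: 6 + 7 + 1 = 14
web3 → mq2: 5
web3 → web2 → web1 → mq2: 5 + 2 + 1 = 8
Best route has total 5 ms.

5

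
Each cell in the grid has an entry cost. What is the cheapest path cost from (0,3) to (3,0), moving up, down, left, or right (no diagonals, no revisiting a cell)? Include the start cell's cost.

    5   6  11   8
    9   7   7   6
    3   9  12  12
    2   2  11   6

Cheapest: r0c3 r1c3 r1c2 r1c1 r2c1 r3c1 r3c0
  8 + 6 + 7 + 7 + 9 + 2 + 2 = 41

41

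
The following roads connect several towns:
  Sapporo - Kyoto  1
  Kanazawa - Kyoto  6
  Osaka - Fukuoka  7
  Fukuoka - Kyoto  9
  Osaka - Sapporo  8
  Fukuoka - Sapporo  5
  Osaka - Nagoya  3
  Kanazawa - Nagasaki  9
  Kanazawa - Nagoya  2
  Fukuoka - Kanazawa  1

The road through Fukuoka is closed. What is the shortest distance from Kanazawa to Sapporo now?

Paths from Kanazawa to Sapporo avoiding Fukuoka:
Kanazawa -> Kyoto -> Sapporo: 6 + 1 = 7
Kanazawa -> Nagoya -> Osaka -> Sapporo: 2 + 3 + 8 = 13
The minimum is 7.

7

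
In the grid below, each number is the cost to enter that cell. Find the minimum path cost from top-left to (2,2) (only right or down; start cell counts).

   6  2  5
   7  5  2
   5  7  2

17

Best path: (0,0) (0,1) (0,2) (1,2) (2,2)
Cost: 6 + 2 + 5 + 2 + 2 = 17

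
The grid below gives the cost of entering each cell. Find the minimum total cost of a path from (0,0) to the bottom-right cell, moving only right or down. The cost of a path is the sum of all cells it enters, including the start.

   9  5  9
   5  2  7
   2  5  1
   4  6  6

Path [0,0]→[0,1]→[1,1]→[2,1]→[2,2]→[3,2]: 9 + 5 + 2 + 5 + 1 + 6 = 28.

28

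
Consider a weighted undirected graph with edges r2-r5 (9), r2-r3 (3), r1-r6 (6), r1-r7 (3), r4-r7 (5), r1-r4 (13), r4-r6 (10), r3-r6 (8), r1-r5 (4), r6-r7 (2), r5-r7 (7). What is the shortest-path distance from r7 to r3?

A few of the r7→r3 routes:
r7-r1-r6-r3: 3 + 6 + 8 = 17
r7-r6-r1-r5-r2-r3: 2 + 6 + 4 + 9 + 3 = 24
r7-r5-r2-r3: 7 + 9 + 3 = 19
r7-r4-r6-r3: 5 + 10 + 8 = 23
r7-r6-r3: 2 + 8 = 10
r7-r1-r5-r2-r3: 3 + 4 + 9 + 3 = 19
The minimum is 10.

10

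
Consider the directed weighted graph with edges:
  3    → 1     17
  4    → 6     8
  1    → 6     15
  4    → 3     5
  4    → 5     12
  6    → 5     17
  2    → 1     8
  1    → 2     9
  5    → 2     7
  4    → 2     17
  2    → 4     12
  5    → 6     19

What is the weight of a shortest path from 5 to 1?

15

Paths from 5 to 1:
5→2→4→3→1: 7 + 12 + 5 + 17 = 41
5→2→1: 7 + 8 = 15
Shortest: 15.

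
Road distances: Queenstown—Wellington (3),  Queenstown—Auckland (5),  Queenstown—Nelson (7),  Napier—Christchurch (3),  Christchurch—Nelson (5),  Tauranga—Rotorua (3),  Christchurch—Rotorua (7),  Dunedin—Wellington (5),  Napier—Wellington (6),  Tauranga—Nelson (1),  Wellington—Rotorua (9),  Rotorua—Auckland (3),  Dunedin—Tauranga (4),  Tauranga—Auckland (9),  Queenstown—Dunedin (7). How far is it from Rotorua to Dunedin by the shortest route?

Checking several routes:
Rotorua - Wellington - Dunedin: 9 + 5 = 14
Rotorua - Auckland - Tauranga - Dunedin: 3 + 9 + 4 = 16
Rotorua - Auckland - Queenstown - Dunedin: 3 + 5 + 7 = 15
Rotorua - Auckland - Queenstown - Wellington - Dunedin: 3 + 5 + 3 + 5 = 16
Rotorua - Tauranga - Dunedin: 3 + 4 = 7
The minimum is 7.

7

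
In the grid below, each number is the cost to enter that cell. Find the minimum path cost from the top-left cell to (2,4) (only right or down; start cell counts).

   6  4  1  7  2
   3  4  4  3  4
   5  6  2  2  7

26

Best path: r0c0→r0c1→r0c2→r1c2→r2c2→r2c3→r2c4
Cost: 6 + 4 + 1 + 4 + 2 + 2 + 7 = 26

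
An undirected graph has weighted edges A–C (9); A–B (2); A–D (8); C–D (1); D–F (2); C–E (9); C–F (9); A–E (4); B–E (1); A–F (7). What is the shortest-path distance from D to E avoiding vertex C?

Routes from D to E avoiding C:
D - A - E: 8 + 4 = 12
D - F - A - B - E: 2 + 7 + 2 + 1 = 12
D - A - B - E: 8 + 2 + 1 = 11
D - F - A - E: 2 + 7 + 4 = 13
Best route has total 11.

11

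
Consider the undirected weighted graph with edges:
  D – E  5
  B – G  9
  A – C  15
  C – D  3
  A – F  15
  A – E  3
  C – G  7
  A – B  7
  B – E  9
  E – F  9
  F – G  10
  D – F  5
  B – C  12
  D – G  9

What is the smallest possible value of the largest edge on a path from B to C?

Some routes from B to C:
B→G→C: max(9, 7) = 9
B→E→F→D→G→C: max(9, 9, 5, 9, 7) = 9
B→E→D→C: max(9, 5, 3) = 9
B→E→D→G→C: max(9, 5, 9, 7) = 9
B→E→F→D→C: max(9, 9, 5, 3) = 9
B→A→E→D→C: max(7, 3, 5, 3) = 7
The minimum achievable maximum is 7.

7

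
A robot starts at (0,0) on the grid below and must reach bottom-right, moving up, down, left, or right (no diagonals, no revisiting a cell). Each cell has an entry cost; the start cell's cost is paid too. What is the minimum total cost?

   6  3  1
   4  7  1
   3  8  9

20

Path r0c0→r0c1→r0c2→r1c2→r2c2: 6 + 3 + 1 + 1 + 9 = 20.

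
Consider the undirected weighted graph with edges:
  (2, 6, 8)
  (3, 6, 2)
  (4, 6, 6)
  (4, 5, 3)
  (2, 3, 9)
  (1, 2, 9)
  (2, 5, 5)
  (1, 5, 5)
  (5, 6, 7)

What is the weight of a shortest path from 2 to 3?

Some routes from 2 to 3:
2 -> 3: 9
2 -> 5 -> 6 -> 3: 5 + 7 + 2 = 14
2 -> 6 -> 3: 8 + 2 = 10
Best route has total 9.

9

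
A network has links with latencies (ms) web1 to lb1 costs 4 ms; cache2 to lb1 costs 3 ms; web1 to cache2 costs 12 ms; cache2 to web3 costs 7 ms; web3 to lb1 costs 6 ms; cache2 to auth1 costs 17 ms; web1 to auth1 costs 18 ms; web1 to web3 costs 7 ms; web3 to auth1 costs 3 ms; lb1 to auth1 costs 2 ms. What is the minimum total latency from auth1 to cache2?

Some routes from auth1 to cache2:
auth1 -> web3 -> cache2: 3 + 7 = 10
auth1 -> lb1 -> cache2: 2 + 3 = 5
auth1 -> web3 -> lb1 -> cache2: 3 + 6 + 3 = 12
Shortest: 5 ms.

5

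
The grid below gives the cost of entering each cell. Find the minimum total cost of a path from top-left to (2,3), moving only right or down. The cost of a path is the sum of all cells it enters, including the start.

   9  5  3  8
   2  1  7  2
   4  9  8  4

25

Path r0c0 → r1c0 → r1c1 → r1c2 → r1c3 → r2c3: 9 + 2 + 1 + 7 + 2 + 4 = 25.
For comparison, the top-then-right route costs 31.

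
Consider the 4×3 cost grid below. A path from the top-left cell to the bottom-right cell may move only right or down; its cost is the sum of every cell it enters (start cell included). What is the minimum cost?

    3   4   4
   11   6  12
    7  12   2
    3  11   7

Best path: (0,0)→(0,1)→(0,2)→(1,2)→(2,2)→(3,2)
Cost: 3 + 4 + 4 + 12 + 2 + 7 = 32

32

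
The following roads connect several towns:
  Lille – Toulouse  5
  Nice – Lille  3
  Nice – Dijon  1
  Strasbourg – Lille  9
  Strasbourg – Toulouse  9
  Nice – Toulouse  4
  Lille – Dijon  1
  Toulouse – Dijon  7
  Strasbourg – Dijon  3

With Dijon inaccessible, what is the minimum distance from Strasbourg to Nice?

Candidate routes:
Strasbourg-Lille-Nice: 9 + 3 = 12
Strasbourg-Lille-Toulouse-Nice: 9 + 5 + 4 = 18
Strasbourg-Toulouse-Nice: 9 + 4 = 13
Strasbourg-Toulouse-Lille-Nice: 9 + 5 + 3 = 17
Shortest: 12.

12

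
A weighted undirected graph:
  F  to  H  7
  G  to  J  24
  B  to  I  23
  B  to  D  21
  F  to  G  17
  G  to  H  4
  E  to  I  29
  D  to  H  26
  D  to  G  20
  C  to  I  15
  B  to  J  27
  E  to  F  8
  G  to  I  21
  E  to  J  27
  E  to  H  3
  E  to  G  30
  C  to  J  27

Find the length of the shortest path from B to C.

38

Comparing a few candidate routes:
B→D→G→I→C: 21 + 20 + 21 + 15 = 77
B→J→G→I→C: 27 + 24 + 21 + 15 = 87
B→I→C: 23 + 15 = 38
B→J→C: 27 + 27 = 54
B→D→H→G→I→C: 21 + 26 + 4 + 21 + 15 = 87
B→D→G→H→E→I→C: 21 + 20 + 4 + 3 + 29 + 15 = 92
The minimum is 38.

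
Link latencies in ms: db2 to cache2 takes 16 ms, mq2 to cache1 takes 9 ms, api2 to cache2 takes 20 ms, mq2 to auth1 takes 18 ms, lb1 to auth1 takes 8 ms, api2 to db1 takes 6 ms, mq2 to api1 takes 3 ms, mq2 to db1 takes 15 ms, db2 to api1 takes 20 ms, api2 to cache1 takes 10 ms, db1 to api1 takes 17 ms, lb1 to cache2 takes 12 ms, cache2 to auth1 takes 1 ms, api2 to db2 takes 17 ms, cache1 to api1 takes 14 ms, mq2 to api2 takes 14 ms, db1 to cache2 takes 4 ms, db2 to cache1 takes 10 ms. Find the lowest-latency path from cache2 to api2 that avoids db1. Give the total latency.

20

Comparing a few candidate routes:
cache2-api2: 20
cache2-db2-api2: 16 + 17 = 33
cache2-auth1-mq2-api2: 1 + 18 + 14 = 33
Best route has total 20 ms.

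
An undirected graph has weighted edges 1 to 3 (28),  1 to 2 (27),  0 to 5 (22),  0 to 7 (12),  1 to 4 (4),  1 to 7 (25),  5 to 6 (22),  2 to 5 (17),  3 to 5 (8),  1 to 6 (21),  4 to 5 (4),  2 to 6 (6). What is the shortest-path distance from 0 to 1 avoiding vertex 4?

Comparing a few candidate routes:
0 - 5 - 6 - 1: 22 + 22 + 21 = 65
0 - 5 - 3 - 1: 22 + 8 + 28 = 58
0 - 7 - 1: 12 + 25 = 37
Shortest: 37.

37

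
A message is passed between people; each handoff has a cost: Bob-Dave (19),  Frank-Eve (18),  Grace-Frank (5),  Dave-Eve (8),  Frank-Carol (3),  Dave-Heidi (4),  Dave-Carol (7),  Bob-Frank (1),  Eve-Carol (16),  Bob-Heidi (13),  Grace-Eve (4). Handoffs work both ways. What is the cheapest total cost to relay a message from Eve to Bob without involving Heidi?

Checking several routes:
Eve→Grace→Frank→Bob: 4 + 5 + 1 = 10
Eve→Dave→Carol→Frank→Bob: 8 + 7 + 3 + 1 = 19
Eve→Frank→Bob: 18 + 1 = 19
Shortest: 10.

10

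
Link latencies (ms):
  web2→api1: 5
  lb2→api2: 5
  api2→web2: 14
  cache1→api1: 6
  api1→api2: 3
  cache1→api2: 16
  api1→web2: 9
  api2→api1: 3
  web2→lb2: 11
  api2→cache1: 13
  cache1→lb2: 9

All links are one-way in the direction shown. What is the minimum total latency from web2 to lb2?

Paths from web2 to lb2:
web2 -> lb2: 11
web2 -> api1 -> api2 -> cache1 -> lb2: 5 + 3 + 13 + 9 = 30
The minimum is 11 ms.

11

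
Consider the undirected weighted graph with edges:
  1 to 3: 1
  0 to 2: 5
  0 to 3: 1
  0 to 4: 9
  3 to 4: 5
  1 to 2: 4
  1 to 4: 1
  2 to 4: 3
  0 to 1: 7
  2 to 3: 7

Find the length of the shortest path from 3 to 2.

5

Checking several routes:
3 → 1 → 4 → 2: 1 + 1 + 3 = 5
3 → 0 → 2: 1 + 5 = 6
3 → 1 → 2: 1 + 4 = 5
Shortest: 5.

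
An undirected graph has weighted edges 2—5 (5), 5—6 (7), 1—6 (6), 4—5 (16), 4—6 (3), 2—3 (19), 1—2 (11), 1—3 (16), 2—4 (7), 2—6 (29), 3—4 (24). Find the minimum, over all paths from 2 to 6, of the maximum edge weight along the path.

7

Some routes from 2 to 6:
2-4-6: max(7, 3) = 7
2-5-6: max(5, 7) = 7
2-1-6: max(11, 6) = 11
The minimum achievable maximum is 7.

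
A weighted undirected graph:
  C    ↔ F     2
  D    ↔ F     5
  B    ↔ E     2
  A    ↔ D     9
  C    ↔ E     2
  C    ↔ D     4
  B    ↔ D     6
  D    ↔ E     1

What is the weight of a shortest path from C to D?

Paths from C to D:
C → E → D: 2 + 1 = 3
C → E → B → D: 2 + 2 + 6 = 10
C → D: 4
C → F → D: 2 + 5 = 7
Best route has total 3.

3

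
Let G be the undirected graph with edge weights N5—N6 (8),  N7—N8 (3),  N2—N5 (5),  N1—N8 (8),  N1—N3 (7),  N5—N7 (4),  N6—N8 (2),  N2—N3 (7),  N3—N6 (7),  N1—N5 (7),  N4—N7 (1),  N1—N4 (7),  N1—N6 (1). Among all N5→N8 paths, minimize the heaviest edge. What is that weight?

A few of the N5→N8 routes:
N5→N1→N4→N7→N8: max(7, 7, 1, 3) = 7
N5→N1→N3→N6→N8: max(7, 7, 7, 2) = 7
N5→N7→N8: max(4, 3) = 4
Best route has worst link 4.

4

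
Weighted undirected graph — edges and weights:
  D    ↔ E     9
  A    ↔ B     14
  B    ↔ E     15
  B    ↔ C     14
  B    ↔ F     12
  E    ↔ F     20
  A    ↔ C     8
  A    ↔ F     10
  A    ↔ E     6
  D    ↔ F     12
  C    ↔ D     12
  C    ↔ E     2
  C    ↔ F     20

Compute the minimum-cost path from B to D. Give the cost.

A few of the B→D routes:
B → C → E → D: 14 + 2 + 9 = 25
B → F → D: 12 + 12 = 24
B → E → D: 15 + 9 = 24
The minimum is 24.

24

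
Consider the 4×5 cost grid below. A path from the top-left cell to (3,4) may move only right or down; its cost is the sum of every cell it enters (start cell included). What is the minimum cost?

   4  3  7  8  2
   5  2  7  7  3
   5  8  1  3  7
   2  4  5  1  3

Take r0c0 → r0c1 → r1c1 → r1c2 → r2c2 → r2c3 → r3c3 → r3c4 for a total of 4 + 3 + 2 + 7 + 1 + 3 + 1 + 3 = 24.

24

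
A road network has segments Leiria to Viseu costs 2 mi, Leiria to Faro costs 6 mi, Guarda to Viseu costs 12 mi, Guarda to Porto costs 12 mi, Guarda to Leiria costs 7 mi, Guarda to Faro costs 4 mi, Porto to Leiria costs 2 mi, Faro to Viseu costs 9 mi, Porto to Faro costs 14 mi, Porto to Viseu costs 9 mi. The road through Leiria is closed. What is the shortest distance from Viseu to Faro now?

Checking several routes:
Viseu -> Guarda -> Faro: 12 + 4 = 16
Viseu -> Faro: 9
Viseu -> Porto -> Faro: 9 + 14 = 23
Viseu -> Porto -> Guarda -> Faro: 9 + 12 + 4 = 25
Shortest: 9 mi.

9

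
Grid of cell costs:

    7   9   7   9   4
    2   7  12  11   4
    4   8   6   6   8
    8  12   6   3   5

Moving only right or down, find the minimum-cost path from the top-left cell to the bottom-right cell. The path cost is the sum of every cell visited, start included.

One optimal route is (0,0) → (1,0) → (2,0) → (2,1) → (2,2) → (2,3) → (3,3) → (3,4).
Its cost is 7 + 2 + 4 + 8 + 6 + 6 + 3 + 5 = 41.
For comparison, the top-then-right route costs 53.

41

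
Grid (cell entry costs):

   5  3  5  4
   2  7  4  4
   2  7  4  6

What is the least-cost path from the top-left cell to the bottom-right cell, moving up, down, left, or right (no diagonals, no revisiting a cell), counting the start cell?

Best path: (0,0) -> (1,0) -> (2,0) -> (2,1) -> (2,2) -> (2,3)
Cost: 5 + 2 + 2 + 7 + 4 + 6 = 26

26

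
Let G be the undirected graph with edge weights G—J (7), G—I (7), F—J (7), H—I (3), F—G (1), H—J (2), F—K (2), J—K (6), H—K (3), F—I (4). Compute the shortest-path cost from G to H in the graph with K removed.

8

Some routes from G to H avoiding K:
G → F → J → H: 1 + 7 + 2 = 10
G → J → H: 7 + 2 = 9
G → F → I → H: 1 + 4 + 3 = 8
The minimum is 8.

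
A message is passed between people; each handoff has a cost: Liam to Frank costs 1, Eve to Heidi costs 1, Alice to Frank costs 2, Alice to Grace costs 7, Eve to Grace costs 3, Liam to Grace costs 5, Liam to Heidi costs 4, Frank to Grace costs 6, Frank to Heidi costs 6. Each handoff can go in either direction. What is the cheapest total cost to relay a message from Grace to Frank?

Candidate routes:
Grace -> Liam -> Heidi -> Frank: 5 + 4 + 6 = 15
Grace -> Liam -> Frank: 5 + 1 = 6
Grace -> Frank: 6
Grace -> Alice -> Frank: 7 + 2 = 9
Grace -> Eve -> Heidi -> Liam -> Frank: 3 + 1 + 4 + 1 = 9
Grace -> Eve -> Heidi -> Frank: 3 + 1 + 6 = 10
The minimum is 6.

6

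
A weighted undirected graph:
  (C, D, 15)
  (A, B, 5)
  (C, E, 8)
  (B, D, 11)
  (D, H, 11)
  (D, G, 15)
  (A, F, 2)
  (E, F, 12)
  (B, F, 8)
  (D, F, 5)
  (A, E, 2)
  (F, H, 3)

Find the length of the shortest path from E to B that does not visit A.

20

A few of the E→B routes:
E → F → B: 12 + 8 = 20
E → C → D → B: 8 + 15 + 11 = 34
E → F → D → B: 12 + 5 + 11 = 28
E → C → D → F → B: 8 + 15 + 5 + 8 = 36
The minimum is 20.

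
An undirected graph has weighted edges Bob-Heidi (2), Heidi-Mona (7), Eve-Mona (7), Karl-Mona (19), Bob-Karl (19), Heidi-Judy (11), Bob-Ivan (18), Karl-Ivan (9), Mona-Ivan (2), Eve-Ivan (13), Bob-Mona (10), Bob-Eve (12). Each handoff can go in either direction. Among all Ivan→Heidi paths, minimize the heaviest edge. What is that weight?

A few of the Ivan→Heidi routes:
Ivan -> Mona -> Heidi: max(2, 7) = 7
Ivan -> Eve -> Bob -> Heidi: max(13, 12, 2) = 13
Ivan -> Mona -> Eve -> Bob -> Heidi: max(2, 7, 12, 2) = 12
Ivan -> Mona -> Bob -> Heidi: max(2, 10, 2) = 10
Smallest bottleneck: 7.

7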